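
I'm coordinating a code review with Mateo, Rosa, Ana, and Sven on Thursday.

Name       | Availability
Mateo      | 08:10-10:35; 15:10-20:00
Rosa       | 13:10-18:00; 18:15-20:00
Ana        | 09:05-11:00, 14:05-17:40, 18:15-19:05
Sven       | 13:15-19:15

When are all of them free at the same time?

15:10-17:40, 18:15-19:05

Mateo ∩ Rosa: 15:10-18:00, 18:15-20:00.
Mateo ∩ Rosa ∩ Ana: 15:10-17:40, 18:15-19:05.
Mateo ∩ Rosa ∩ Ana ∩ Sven: 15:10-17:40, 18:15-19:05.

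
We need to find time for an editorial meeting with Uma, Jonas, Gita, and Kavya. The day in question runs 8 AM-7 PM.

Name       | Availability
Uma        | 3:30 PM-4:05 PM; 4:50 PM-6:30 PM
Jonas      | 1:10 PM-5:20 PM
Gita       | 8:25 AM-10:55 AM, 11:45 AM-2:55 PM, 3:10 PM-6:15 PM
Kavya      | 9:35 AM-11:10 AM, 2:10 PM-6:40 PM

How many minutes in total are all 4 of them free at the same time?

65

Uma ∩ Jonas: 15:30-16:05, 16:50-17:20.
Uma ∩ Jonas ∩ Gita: 15:30-16:05, 16:50-17:20.
Uma ∩ Jonas ∩ Gita ∩ Kavya: 15:30-16:05, 16:50-17:20.
Those are the intersection windows.
Summing the common windows: 35 + 30 = 65 minutes.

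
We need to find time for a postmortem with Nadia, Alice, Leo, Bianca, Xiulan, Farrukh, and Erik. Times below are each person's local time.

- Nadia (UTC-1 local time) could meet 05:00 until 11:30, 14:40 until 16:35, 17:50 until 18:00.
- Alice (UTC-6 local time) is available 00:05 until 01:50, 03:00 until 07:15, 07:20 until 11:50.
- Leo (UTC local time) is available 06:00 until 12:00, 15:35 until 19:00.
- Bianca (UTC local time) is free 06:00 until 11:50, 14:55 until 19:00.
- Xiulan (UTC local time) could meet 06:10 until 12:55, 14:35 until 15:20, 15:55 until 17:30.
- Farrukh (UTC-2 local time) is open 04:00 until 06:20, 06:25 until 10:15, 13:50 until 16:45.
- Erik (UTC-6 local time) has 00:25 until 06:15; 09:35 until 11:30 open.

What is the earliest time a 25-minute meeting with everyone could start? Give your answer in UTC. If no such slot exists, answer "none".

Nadia in UTC: 06:00-12:30, 15:40-17:35, 18:50-19:00 (add 1h to convert from UTC-1).
Alice in UTC: 06:05-07:50, 09:00-13:15, 13:20-17:50 (add 6h to convert from UTC-6).
Leo in UTC: 06:00-12:00, 15:35-19:00.
Bianca in UTC: 06:00-11:50, 14:55-19:00.
Xiulan in UTC: 06:10-12:55, 14:35-15:20, 15:55-17:30.
Farrukh in UTC: 06:00-08:20, 08:25-12:15, 15:50-18:45 (add 2h to convert from UTC-2).
Erik in UTC: 06:25-12:15, 15:35-17:30 (add 6h to convert from UTC-6).
Nadia ∩ Alice: 06:05-07:50, 09:00-12:30, 15:40-17:35.
Nadia ∩ Alice ∩ Leo: 06:05-07:50, 09:00-12:00, 15:40-17:35.
Nadia ∩ Alice ∩ Leo ∩ Bianca: 06:05-07:50, 09:00-11:50, 15:40-17:35.
Nadia ∩ Alice ∩ Leo ∩ Bianca ∩ Xiulan: 06:10-07:50, 09:00-11:50, 15:55-17:30.
Nadia ∩ Alice ∩ Leo ∩ Bianca ∩ Xiulan ∩ Farrukh: 06:10-07:50, 09:00-11:50, 15:55-17:30.
Nadia ∩ Alice ∩ Leo ∩ Bianca ∩ Xiulan ∩ Farrukh ∩ Erik: 06:25-07:50, 09:00-11:50, 15:55-17:30.
The first common window of at least 25 minutes is 06:25-07:50, so the earliest start is 06:25.

06:25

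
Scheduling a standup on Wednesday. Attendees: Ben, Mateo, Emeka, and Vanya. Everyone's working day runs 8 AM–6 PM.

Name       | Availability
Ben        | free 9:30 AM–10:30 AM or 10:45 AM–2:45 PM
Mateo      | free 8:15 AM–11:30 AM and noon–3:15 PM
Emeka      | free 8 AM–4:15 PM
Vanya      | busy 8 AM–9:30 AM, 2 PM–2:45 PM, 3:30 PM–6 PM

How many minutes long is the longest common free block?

Ben free: 09:30-10:30, 10:45-14:45.
Mateo free: 08:15-11:30, 12:00-15:15.
Emeka free: 08:00-16:15.
Vanya free: 09:30-14:00, 14:45-15:30 (invert busy blocks within the working day).
Ben ∩ Mateo: 09:30-10:30, 10:45-11:30, 12:00-14:45.
Ben ∩ Mateo ∩ Emeka: 09:30-10:30, 10:45-11:30, 12:00-14:45.
Ben ∩ Mateo ∩ Emeka ∩ Vanya: 09:30-10:30, 10:45-11:30, 12:00-14:00.
The longest is 12:00-14:00 at 120 minutes.

120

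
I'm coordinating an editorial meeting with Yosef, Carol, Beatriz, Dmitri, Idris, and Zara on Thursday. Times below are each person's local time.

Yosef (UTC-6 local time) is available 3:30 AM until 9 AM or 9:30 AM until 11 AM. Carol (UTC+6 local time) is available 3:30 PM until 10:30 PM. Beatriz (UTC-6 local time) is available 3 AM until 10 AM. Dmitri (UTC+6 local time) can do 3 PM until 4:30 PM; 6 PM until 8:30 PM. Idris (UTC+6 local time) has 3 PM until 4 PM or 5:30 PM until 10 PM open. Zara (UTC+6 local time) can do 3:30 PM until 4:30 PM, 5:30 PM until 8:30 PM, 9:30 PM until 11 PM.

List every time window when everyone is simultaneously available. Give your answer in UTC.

09:30-10:00, 12:00-14:30

Yosef in UTC: 09:30-15:00, 15:30-17:00 (add 6h to convert from UTC-6).
Carol in UTC: 09:30-16:30 (subtract 6h to convert from UTC+6).
Beatriz in UTC: 09:00-16:00 (add 6h to convert from UTC-6).
Dmitri in UTC: 09:00-10:30, 12:00-14:30 (subtract 6h to convert from UTC+6).
Idris in UTC: 09:00-10:00, 11:30-16:00 (subtract 6h to convert from UTC+6).
Zara in UTC: 09:30-10:30, 11:30-14:30, 15:30-17:00 (subtract 6h to convert from UTC+6).
Yosef ∩ Carol: 09:30-15:00, 15:30-16:30.
Yosef ∩ Carol ∩ Beatriz: 09:30-15:00, 15:30-16:00.
Yosef ∩ Carol ∩ Beatriz ∩ Dmitri: 09:30-10:30, 12:00-14:30.
Yosef ∩ Carol ∩ Beatriz ∩ Dmitri ∩ Idris: 09:30-10:00, 12:00-14:30.
Yosef ∩ Carol ∩ Beatriz ∩ Dmitri ∩ Idris ∩ Zara: 09:30-10:00, 12:00-14:30.
So the common availability across everyone is 09:30-10:00, 12:00-14:30.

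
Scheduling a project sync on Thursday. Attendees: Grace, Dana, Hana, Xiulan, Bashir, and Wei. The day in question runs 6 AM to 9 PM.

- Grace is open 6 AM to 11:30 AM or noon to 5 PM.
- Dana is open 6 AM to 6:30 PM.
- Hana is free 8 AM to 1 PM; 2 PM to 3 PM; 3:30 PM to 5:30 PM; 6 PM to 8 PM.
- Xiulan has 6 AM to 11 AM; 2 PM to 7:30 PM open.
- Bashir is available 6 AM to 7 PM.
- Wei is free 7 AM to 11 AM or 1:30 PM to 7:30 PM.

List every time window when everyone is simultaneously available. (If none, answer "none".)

08:00-11:00, 14:00-15:00, 15:30-17:00

Grace ∩ Dana: 06:00-11:30, 12:00-17:00.
Grace ∩ Dana ∩ Hana: 08:00-11:30, 12:00-13:00, 14:00-15:00, 15:30-17:00.
Grace ∩ Dana ∩ Hana ∩ Xiulan: 08:00-11:00, 14:00-15:00, 15:30-17:00.
Grace ∩ Dana ∩ Hana ∩ Xiulan ∩ Bashir: 08:00-11:00, 14:00-15:00, 15:30-17:00.
Grace ∩ Dana ∩ Hana ∩ Xiulan ∩ Bashir ∩ Wei: 08:00-11:00, 14:00-15:00, 15:30-17:00.
Those are the intersection windows.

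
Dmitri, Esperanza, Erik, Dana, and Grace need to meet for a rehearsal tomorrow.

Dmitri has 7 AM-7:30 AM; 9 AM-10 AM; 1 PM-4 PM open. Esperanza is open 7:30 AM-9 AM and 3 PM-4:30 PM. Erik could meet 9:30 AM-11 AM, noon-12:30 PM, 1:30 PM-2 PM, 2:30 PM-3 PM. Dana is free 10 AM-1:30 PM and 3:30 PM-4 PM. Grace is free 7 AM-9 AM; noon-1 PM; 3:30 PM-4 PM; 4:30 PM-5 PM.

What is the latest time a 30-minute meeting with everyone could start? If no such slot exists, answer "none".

Dmitri ∩ Esperanza: 15:00-16:00.
Dmitri ∩ Esperanza ∩ Erik: ∅.
Dmitri ∩ Esperanza ∩ Erik ∩ Dana: ∅.
Dmitri ∩ Esperanza ∩ Erik ∩ Dana ∩ Grace: ∅.
There is no time when everyone is free.
No common window is at least 30 minutes long.

none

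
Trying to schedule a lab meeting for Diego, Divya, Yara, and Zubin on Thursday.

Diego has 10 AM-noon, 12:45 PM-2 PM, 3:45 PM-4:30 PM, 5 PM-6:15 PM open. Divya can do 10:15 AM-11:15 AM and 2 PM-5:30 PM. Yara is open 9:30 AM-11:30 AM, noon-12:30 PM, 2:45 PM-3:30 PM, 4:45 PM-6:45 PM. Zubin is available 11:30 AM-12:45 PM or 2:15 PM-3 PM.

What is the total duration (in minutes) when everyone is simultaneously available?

Diego ∩ Divya: 10:15-11:15, 15:45-16:30, 17:00-17:30.
Diego ∩ Divya ∩ Yara: 10:15-11:15, 17:00-17:30.
Diego ∩ Divya ∩ Yara ∩ Zubin: ∅.
There is no time when everyone is free.
There is no common window, so the total is 0 minutes.

0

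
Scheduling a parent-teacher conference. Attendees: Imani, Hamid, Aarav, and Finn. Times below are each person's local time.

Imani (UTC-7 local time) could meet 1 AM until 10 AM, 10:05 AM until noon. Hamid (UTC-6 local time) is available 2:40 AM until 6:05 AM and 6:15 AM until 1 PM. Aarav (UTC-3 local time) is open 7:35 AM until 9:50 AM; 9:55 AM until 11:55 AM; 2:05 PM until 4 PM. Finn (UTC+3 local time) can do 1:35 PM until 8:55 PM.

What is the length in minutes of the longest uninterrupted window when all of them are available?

Imani in UTC: 08:00-17:00, 17:05-19:00 (add 7h to convert from UTC-7).
Hamid in UTC: 08:40-12:05, 12:15-19:00 (add 6h to convert from UTC-6).
Aarav in UTC: 10:35-12:50, 12:55-14:55, 17:05-19:00 (add 3h to convert from UTC-3).
Finn in UTC: 10:35-17:55 (subtract 3h to convert from UTC+3).
Imani ∩ Hamid: 08:40-12:05, 12:15-17:00, 17:05-19:00.
Imani ∩ Hamid ∩ Aarav: 10:35-12:05, 12:15-12:50, 12:55-14:55, 17:05-19:00.
Imani ∩ Hamid ∩ Aarav ∩ Finn: 10:35-12:05, 12:15-12:50, 12:55-14:55, 17:05-17:55.
So the common availability across everyone is 10:35-12:05, 12:15-12:50, 12:55-14:55, 17:05-17:55.
The longest is 12:55-14:55 at 120 minutes.

120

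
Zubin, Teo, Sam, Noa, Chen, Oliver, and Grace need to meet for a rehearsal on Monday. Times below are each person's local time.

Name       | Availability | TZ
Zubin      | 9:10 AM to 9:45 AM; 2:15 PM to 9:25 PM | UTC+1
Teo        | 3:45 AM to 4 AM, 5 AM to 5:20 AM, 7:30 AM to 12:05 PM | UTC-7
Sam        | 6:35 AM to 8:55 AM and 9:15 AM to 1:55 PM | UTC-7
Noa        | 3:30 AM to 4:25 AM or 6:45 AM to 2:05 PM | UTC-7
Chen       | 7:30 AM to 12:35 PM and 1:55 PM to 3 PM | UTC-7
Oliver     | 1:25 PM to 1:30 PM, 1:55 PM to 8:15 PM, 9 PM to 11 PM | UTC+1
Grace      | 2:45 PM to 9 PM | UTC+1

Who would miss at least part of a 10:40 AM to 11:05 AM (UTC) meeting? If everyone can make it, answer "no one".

Zubin in UTC: 08:10-08:45, 13:15-20:25 (subtract 1h to convert from UTC+1).
Teo in UTC: 10:45-11:00, 12:00-12:20, 14:30-19:05 (add 7h to convert from UTC-7).
Sam in UTC: 13:35-15:55, 16:15-20:55 (add 7h to convert from UTC-7).
Noa in UTC: 10:30-11:25, 13:45-21:05 (add 7h to convert from UTC-7).
Chen in UTC: 14:30-19:35, 20:55-22:00 (add 7h to convert from UTC-7).
Oliver in UTC: 12:25-12:30, 12:55-19:15, 20:00-22:00 (subtract 1h to convert from UTC+1).
Grace in UTC: 13:45-20:00 (subtract 1h to convert from UTC+1).
Zubin: not fully free for 10:40-11:05. Teo: not fully free for 10:40-11:05. Sam: not fully free for 10:40-11:05. Noa: free for 10:40-11:05. Chen: not fully free for 10:40-11:05. Oliver: not fully free for 10:40-11:05. Grace: not fully free for 10:40-11:05.

Chen, Grace, Oliver, Sam, Teo, Zubin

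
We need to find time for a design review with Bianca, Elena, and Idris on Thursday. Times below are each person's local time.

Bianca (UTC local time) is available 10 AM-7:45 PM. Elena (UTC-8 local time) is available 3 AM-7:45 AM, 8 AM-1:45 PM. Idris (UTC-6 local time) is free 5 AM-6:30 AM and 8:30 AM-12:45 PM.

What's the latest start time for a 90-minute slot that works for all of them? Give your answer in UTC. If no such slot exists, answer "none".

Bianca in UTC: 10:00-19:45.
Elena in UTC: 11:00-15:45, 16:00-21:45 (add 8h to convert from UTC-8).
Idris in UTC: 11:00-12:30, 14:30-18:45 (add 6h to convert from UTC-6).
Bianca ∩ Elena: 11:00-15:45, 16:00-19:45.
Bianca ∩ Elena ∩ Idris: 11:00-12:30, 14:30-15:45, 16:00-18:45.
The last common window of at least 90 minutes is 16:00-18:45; a 90-minute meeting can start as late as 17:15 and still end by 18:45.

17:15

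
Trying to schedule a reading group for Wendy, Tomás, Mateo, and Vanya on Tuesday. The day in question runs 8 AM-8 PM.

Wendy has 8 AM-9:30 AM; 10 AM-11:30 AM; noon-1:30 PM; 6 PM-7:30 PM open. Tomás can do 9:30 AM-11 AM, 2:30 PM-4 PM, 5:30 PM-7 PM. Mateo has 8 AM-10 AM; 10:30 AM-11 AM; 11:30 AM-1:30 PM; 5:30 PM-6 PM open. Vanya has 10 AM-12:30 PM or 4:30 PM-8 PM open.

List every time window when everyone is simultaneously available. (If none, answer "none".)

Wendy ∩ Tomás: 10:00-11:00, 18:00-19:00.
Wendy ∩ Tomás ∩ Mateo: 10:30-11:00.
Wendy ∩ Tomás ∩ Mateo ∩ Vanya: 10:30-11:00.

10:30-11:00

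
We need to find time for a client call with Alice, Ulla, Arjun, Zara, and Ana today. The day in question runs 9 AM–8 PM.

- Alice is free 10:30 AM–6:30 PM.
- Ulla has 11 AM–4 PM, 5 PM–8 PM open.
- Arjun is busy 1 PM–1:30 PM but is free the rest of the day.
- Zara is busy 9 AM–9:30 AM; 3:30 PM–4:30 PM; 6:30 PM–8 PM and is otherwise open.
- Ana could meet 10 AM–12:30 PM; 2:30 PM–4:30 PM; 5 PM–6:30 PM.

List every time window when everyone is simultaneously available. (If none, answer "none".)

11:00-12:30, 14:30-15:30, 17:00-18:30

Alice free: 10:30-18:30.
Ulla free: 11:00-16:00, 17:00-20:00.
Arjun free: 09:00-13:00, 13:30-20:00 (invert busy blocks within the working day).
Zara free: 09:30-15:30, 16:30-18:30 (invert busy blocks within the working day).
Ana free: 10:00-12:30, 14:30-16:30, 17:00-18:30.
Alice ∩ Ulla: 11:00-16:00, 17:00-18:30.
Alice ∩ Ulla ∩ Arjun: 11:00-13:00, 13:30-16:00, 17:00-18:30.
Alice ∩ Ulla ∩ Arjun ∩ Zara: 11:00-13:00, 13:30-15:30, 17:00-18:30.
Alice ∩ Ulla ∩ Arjun ∩ Zara ∩ Ana: 11:00-12:30, 14:30-15:30, 17:00-18:30.
Those are the intersection windows.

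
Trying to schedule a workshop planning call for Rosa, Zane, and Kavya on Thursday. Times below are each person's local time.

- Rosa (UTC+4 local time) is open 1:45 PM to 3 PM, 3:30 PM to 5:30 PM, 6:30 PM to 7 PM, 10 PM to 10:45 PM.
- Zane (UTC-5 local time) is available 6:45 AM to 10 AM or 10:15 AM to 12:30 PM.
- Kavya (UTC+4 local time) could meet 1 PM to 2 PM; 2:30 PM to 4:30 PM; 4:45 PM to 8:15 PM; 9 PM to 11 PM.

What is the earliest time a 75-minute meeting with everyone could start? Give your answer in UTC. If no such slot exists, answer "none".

Rosa in UTC: 09:45-11:00, 11:30-13:30, 14:30-15:00, 18:00-18:45 (subtract 4h to convert from UTC+4).
Zane in UTC: 11:45-15:00, 15:15-17:30 (add 5h to convert from UTC-5).
Kavya in UTC: 09:00-10:00, 10:30-12:30, 12:45-16:15, 17:00-19:00 (subtract 4h to convert from UTC+4).
Rosa ∩ Zane: 11:45-13:30, 14:30-15:00.
Rosa ∩ Zane ∩ Kavya: 11:45-12:30, 12:45-13:30, 14:30-15:00.
Those are the intersection windows.
No common window is at least 75 minutes long.

none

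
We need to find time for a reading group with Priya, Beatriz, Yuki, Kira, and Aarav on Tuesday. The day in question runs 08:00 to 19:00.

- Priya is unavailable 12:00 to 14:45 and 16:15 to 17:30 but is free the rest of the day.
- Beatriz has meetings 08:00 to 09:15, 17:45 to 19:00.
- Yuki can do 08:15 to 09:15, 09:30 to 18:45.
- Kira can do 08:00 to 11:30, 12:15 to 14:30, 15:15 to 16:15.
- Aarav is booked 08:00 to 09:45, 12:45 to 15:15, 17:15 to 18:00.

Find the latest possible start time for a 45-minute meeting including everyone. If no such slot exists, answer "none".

15:30

Priya free: 08:00-12:00, 14:45-16:15, 17:30-19:00 (invert busy blocks within the working day).
Beatriz free: 09:15-17:45 (invert busy blocks within the working day).
Yuki free: 08:15-09:15, 09:30-18:45.
Kira free: 08:00-11:30, 12:15-14:30, 15:15-16:15.
Aarav free: 09:45-12:45, 15:15-17:15, 18:00-19:00 (invert busy blocks within the working day).
Priya ∩ Beatriz: 09:15-12:00, 14:45-16:15, 17:30-17:45.
Priya ∩ Beatriz ∩ Yuki: 09:30-12:00, 14:45-16:15, 17:30-17:45.
Priya ∩ Beatriz ∩ Yuki ∩ Kira: 09:30-11:30, 15:15-16:15.
Priya ∩ Beatriz ∩ Yuki ∩ Kira ∩ Aarav: 09:45-11:30, 15:15-16:15.
The last common window of at least 45 minutes is 15:15-16:15; a 45-minute meeting can start as late as 15:30 and still end by 16:15.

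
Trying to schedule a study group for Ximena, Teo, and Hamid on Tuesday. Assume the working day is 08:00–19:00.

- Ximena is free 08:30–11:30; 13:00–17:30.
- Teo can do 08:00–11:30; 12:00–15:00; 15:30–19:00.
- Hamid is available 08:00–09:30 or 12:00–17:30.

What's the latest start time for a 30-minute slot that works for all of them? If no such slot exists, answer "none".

Ximena ∩ Teo: 08:30-11:30, 13:00-15:00, 15:30-17:30.
Ximena ∩ Teo ∩ Hamid: 08:30-09:30, 13:00-15:00, 15:30-17:30.
Those are the intersection windows.
The last common window of at least 30 minutes is 15:30-17:30; a 30-minute meeting can start as late as 17:00 and still end by 17:30.

17:00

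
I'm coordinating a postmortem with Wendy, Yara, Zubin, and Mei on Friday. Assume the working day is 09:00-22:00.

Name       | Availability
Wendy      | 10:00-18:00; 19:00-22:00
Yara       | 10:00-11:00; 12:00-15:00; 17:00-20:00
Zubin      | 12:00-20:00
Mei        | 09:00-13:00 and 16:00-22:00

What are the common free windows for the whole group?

Wendy ∩ Yara: 10:00-11:00, 12:00-15:00, 17:00-18:00, 19:00-20:00.
Wendy ∩ Yara ∩ Zubin: 12:00-15:00, 17:00-18:00, 19:00-20:00.
Wendy ∩ Yara ∩ Zubin ∩ Mei: 12:00-13:00, 17:00-18:00, 19:00-20:00.

12:00-13:00, 17:00-18:00, 19:00-20:00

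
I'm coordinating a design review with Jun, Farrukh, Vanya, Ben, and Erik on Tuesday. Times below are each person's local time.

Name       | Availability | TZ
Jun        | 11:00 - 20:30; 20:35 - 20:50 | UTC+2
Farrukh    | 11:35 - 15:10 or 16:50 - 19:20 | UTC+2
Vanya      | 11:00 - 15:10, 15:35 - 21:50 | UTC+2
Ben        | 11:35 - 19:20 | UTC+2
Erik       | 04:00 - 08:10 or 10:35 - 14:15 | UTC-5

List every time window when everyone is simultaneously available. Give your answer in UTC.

09:35-13:10, 15:35-17:20

Jun in UTC: 09:00-18:30, 18:35-18:50 (subtract 2h to convert from UTC+2).
Farrukh in UTC: 09:35-13:10, 14:50-17:20 (subtract 2h to convert from UTC+2).
Vanya in UTC: 09:00-13:10, 13:35-19:50 (subtract 2h to convert from UTC+2).
Ben in UTC: 09:35-17:20 (subtract 2h to convert from UTC+2).
Erik in UTC: 09:00-13:10, 15:35-19:15 (add 5h to convert from UTC-5).
Jun ∩ Farrukh: 09:35-13:10, 14:50-17:20.
Jun ∩ Farrukh ∩ Vanya: 09:35-13:10, 14:50-17:20.
Jun ∩ Farrukh ∩ Vanya ∩ Ben: 09:35-13:10, 14:50-17:20.
Jun ∩ Farrukh ∩ Vanya ∩ Ben ∩ Erik: 09:35-13:10, 15:35-17:20.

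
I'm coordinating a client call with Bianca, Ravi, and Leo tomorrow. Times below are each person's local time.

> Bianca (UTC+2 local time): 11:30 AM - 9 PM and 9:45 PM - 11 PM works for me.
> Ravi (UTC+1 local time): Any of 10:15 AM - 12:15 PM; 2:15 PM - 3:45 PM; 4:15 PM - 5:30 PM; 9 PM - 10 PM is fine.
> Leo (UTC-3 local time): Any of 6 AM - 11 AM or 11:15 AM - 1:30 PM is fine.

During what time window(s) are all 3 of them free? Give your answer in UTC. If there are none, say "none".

Bianca in UTC: 09:30-19:00, 19:45-21:00 (subtract 2h to convert from UTC+2).
Ravi in UTC: 09:15-11:15, 13:15-14:45, 15:15-16:30, 20:00-21:00 (subtract 1h to convert from UTC+1).
Leo in UTC: 09:00-14:00, 14:15-16:30 (add 3h to convert from UTC-3).
Bianca ∩ Ravi: 09:30-11:15, 13:15-14:45, 15:15-16:30, 20:00-21:00.
Bianca ∩ Ravi ∩ Leo: 09:30-11:15, 13:15-14:00, 14:15-14:45, 15:15-16:30.
Those are the intersection windows.

09:30-11:15, 13:15-14:00, 14:15-14:45, 15:15-16:30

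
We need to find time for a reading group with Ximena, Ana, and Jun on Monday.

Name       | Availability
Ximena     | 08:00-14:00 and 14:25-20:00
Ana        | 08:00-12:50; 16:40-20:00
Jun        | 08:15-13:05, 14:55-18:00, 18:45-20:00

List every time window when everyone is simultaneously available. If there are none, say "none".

Ximena ∩ Ana: 08:00-12:50, 16:40-20:00.
Ximena ∩ Ana ∩ Jun: 08:15-12:50, 16:40-18:00, 18:45-20:00.
So the common availability across everyone is 08:15-12:50, 16:40-18:00, 18:45-20:00.

08:15-12:50, 16:40-18:00, 18:45-20:00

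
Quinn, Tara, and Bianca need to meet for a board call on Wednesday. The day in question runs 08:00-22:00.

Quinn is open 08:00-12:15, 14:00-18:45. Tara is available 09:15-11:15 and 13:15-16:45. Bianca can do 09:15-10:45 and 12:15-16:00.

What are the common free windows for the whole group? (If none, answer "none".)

Quinn ∩ Tara: 09:15-11:15, 14:00-16:45.
Quinn ∩ Tara ∩ Bianca: 09:15-10:45, 14:00-16:00.

09:15-10:45, 14:00-16:00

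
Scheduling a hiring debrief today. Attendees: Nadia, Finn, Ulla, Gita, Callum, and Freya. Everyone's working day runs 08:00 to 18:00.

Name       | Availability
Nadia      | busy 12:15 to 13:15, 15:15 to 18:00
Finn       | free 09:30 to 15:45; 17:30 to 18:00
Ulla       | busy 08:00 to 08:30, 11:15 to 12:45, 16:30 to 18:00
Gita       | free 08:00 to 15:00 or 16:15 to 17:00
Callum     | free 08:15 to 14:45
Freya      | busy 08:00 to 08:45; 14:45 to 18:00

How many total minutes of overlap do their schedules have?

Nadia free: 08:00-12:15, 13:15-15:15 (invert busy blocks within the working day).
Finn free: 09:30-15:45, 17:30-18:00.
Ulla free: 08:30-11:15, 12:45-16:30 (invert busy blocks within the working day).
Gita free: 08:00-15:00, 16:15-17:00.
Callum free: 08:15-14:45.
Freya free: 08:45-14:45 (invert busy blocks within the working day).
Nadia ∩ Finn: 09:30-12:15, 13:15-15:15.
Nadia ∩ Finn ∩ Ulla: 09:30-11:15, 13:15-15:15.
Nadia ∩ Finn ∩ Ulla ∩ Gita: 09:30-11:15, 13:15-15:00.
Nadia ∩ Finn ∩ Ulla ∩ Gita ∩ Callum: 09:30-11:15, 13:15-14:45.
Nadia ∩ Finn ∩ Ulla ∩ Gita ∩ Callum ∩ Freya: 09:30-11:15, 13:15-14:45.
Summing the common windows: 105 + 90 = 195 minutes.

195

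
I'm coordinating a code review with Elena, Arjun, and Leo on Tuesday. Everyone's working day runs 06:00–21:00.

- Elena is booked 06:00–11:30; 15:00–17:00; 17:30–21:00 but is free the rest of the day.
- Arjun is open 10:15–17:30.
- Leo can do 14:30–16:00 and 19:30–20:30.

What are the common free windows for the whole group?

14:30-15:00

Elena free: 11:30-15:00, 17:00-17:30 (invert busy blocks within the working day).
Arjun free: 10:15-17:30.
Leo free: 14:30-16:00, 19:30-20:30.
Elena ∩ Arjun: 11:30-15:00, 17:00-17:30.
Elena ∩ Arjun ∩ Leo: 14:30-15:00.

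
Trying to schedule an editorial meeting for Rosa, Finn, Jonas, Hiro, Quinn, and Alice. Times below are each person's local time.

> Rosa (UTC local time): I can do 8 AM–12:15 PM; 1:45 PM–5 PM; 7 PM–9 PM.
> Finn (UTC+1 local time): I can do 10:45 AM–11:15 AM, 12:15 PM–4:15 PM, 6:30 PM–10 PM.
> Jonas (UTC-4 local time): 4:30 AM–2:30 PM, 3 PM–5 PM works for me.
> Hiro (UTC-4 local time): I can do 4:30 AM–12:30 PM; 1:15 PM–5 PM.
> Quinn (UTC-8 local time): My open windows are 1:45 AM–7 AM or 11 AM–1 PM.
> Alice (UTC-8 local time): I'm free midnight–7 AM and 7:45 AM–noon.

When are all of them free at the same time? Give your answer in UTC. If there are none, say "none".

09:45-10:15, 11:15-12:15, 13:45-15:00, 19:00-20:00

Rosa in UTC: 08:00-12:15, 13:45-17:00, 19:00-21:00.
Finn in UTC: 09:45-10:15, 11:15-15:15, 17:30-21:00 (subtract 1h to convert from UTC+1).
Jonas in UTC: 08:30-18:30, 19:00-21:00 (add 4h to convert from UTC-4).
Hiro in UTC: 08:30-16:30, 17:15-21:00 (add 4h to convert from UTC-4).
Quinn in UTC: 09:45-15:00, 19:00-21:00 (add 8h to convert from UTC-8).
Alice in UTC: 08:00-15:00, 15:45-20:00 (add 8h to convert from UTC-8).
Rosa ∩ Finn: 09:45-10:15, 11:15-12:15, 13:45-15:15, 19:00-21:00.
Rosa ∩ Finn ∩ Jonas: 09:45-10:15, 11:15-12:15, 13:45-15:15, 19:00-21:00.
Rosa ∩ Finn ∩ Jonas ∩ Hiro: 09:45-10:15, 11:15-12:15, 13:45-15:15, 19:00-21:00.
Rosa ∩ Finn ∩ Jonas ∩ Hiro ∩ Quinn: 09:45-10:15, 11:15-12:15, 13:45-15:00, 19:00-21:00.
Rosa ∩ Finn ∩ Jonas ∩ Hiro ∩ Quinn ∩ Alice: 09:45-10:15, 11:15-12:15, 13:45-15:00, 19:00-20:00.
Those are the intersection windows.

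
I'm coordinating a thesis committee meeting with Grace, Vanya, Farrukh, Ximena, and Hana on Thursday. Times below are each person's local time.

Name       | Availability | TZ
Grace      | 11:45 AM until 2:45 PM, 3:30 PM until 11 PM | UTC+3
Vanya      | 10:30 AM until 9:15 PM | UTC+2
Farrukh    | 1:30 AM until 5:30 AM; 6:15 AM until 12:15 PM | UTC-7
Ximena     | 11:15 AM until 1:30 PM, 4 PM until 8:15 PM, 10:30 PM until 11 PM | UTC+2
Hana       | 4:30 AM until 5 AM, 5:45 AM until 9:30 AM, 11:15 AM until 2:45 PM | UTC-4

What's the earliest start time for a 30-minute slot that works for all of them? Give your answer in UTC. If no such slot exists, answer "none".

Grace in UTC: 08:45-11:45, 12:30-20:00 (subtract 3h to convert from UTC+3).
Vanya in UTC: 08:30-19:15 (subtract 2h to convert from UTC+2).
Farrukh in UTC: 08:30-12:30, 13:15-19:15 (add 7h to convert from UTC-7).
Ximena in UTC: 09:15-11:30, 14:00-18:15, 20:30-21:00 (subtract 2h to convert from UTC+2).
Hana in UTC: 08:30-09:00, 09:45-13:30, 15:15-18:45 (add 4h to convert from UTC-4).
Grace ∩ Vanya: 08:45-11:45, 12:30-19:15.
Grace ∩ Vanya ∩ Farrukh: 08:45-11:45, 13:15-19:15.
Grace ∩ Vanya ∩ Farrukh ∩ Ximena: 09:15-11:30, 14:00-18:15.
Grace ∩ Vanya ∩ Farrukh ∩ Ximena ∩ Hana: 09:45-11:30, 15:15-18:15.
The first common window of at least 30 minutes is 09:45-11:30, so the earliest start is 09:45.

09:45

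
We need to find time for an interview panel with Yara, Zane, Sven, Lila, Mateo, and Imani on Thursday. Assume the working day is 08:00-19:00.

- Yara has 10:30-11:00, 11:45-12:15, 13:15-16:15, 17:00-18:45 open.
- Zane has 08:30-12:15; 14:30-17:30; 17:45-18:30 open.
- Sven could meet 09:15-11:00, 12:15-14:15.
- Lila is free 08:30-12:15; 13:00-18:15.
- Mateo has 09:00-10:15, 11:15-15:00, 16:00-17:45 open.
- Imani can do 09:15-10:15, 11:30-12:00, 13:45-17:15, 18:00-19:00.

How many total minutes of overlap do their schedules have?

Yara ∩ Zane: 10:30-11:00, 11:45-12:15, 14:30-16:15, 17:00-17:30, 17:45-18:30.
Yara ∩ Zane ∩ Sven: 10:30-11:00.
Yara ∩ Zane ∩ Sven ∩ Lila: 10:30-11:00.
Yara ∩ Zane ∩ Sven ∩ Lila ∩ Mateo: ∅.
Yara ∩ Zane ∩ Sven ∩ Lila ∩ Mateo ∩ Imani: ∅.
There is no time when everyone is free.
There is no common window, so the total is 0 minutes.

0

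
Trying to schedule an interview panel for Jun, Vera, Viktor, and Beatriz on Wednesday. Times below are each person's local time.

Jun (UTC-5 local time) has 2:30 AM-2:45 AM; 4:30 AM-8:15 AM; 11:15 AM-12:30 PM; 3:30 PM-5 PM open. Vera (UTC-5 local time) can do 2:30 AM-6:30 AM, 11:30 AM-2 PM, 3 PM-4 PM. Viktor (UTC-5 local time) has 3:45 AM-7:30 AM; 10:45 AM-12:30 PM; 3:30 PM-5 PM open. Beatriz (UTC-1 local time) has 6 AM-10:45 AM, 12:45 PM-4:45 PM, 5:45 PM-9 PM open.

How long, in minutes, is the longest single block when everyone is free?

120

Jun in UTC: 07:30-07:45, 09:30-13:15, 16:15-17:30, 20:30-22:00 (add 5h to convert from UTC-5).
Vera in UTC: 07:30-11:30, 16:30-19:00, 20:00-21:00 (add 5h to convert from UTC-5).
Viktor in UTC: 08:45-12:30, 15:45-17:30, 20:30-22:00 (add 5h to convert from UTC-5).
Beatriz in UTC: 07:00-11:45, 13:45-17:45, 18:45-22:00 (add 1h to convert from UTC-1).
Jun ∩ Vera: 07:30-07:45, 09:30-11:30, 16:30-17:30, 20:30-21:00.
Jun ∩ Vera ∩ Viktor: 09:30-11:30, 16:30-17:30, 20:30-21:00.
Jun ∩ Vera ∩ Viktor ∩ Beatriz: 09:30-11:30, 16:30-17:30, 20:30-21:00.
So the common availability across everyone is 09:30-11:30, 16:30-17:30, 20:30-21:00.
The longest is 09:30-11:30 at 120 minutes.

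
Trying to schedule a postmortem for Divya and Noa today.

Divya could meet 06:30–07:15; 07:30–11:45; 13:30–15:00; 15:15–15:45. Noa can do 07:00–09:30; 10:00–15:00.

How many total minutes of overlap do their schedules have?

Divya ∩ Noa: 07:00-07:15, 07:30-09:30, 10:00-11:45, 13:30-15:00.
Summing the common windows: 15 + 120 + 105 + 90 = 330 minutes.

330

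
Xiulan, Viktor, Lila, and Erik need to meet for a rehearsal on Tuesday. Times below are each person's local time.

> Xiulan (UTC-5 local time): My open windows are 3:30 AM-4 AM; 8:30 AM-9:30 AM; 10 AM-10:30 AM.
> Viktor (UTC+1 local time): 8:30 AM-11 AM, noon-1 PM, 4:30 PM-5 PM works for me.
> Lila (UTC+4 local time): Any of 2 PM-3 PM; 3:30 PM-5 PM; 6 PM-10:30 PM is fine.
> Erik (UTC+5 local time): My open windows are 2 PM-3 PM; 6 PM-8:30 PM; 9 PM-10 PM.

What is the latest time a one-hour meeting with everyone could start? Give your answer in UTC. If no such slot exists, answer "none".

none

Xiulan in UTC: 08:30-09:00, 13:30-14:30, 15:00-15:30 (add 5h to convert from UTC-5).
Viktor in UTC: 07:30-10:00, 11:00-12:00, 15:30-16:00 (subtract 1h to convert from UTC+1).
Lila in UTC: 10:00-11:00, 11:30-13:00, 14:00-18:30 (subtract 4h to convert from UTC+4).
Erik in UTC: 09:00-10:00, 13:00-15:30, 16:00-17:00 (subtract 5h to convert from UTC+5).
Xiulan ∩ Viktor: 08:30-09:00.
Xiulan ∩ Viktor ∩ Lila: ∅.
Xiulan ∩ Viktor ∩ Lila ∩ Erik: ∅.
There is no time when everyone is free.
No common window is at least 60 minutes long.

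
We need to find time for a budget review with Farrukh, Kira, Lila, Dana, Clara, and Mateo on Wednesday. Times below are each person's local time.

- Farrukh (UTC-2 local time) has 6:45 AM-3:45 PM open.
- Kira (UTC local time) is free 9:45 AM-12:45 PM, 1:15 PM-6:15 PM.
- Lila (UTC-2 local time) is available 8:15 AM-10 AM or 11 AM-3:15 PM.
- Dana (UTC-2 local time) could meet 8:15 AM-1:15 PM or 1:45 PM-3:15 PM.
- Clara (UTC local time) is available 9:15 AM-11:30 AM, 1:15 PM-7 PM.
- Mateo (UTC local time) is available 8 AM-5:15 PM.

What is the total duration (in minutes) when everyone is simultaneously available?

285

Farrukh in UTC: 08:45-17:45 (add 2h to convert from UTC-2).
Kira in UTC: 09:45-12:45, 13:15-18:15.
Lila in UTC: 10:15-12:00, 13:00-17:15 (add 2h to convert from UTC-2).
Dana in UTC: 10:15-15:15, 15:45-17:15 (add 2h to convert from UTC-2).
Clara in UTC: 09:15-11:30, 13:15-19:00.
Mateo in UTC: 08:00-17:15.
Farrukh ∩ Kira: 09:45-12:45, 13:15-17:45.
Farrukh ∩ Kira ∩ Lila: 10:15-12:00, 13:15-17:15.
Farrukh ∩ Kira ∩ Lila ∩ Dana: 10:15-12:00, 13:15-15:15, 15:45-17:15.
Farrukh ∩ Kira ∩ Lila ∩ Dana ∩ Clara: 10:15-11:30, 13:15-15:15, 15:45-17:15.
Farrukh ∩ Kira ∩ Lila ∩ Dana ∩ Clara ∩ Mateo: 10:15-11:30, 13:15-15:15, 15:45-17:15.
Those are the intersection windows.
Summing the common windows: 75 + 120 + 90 = 285 minutes.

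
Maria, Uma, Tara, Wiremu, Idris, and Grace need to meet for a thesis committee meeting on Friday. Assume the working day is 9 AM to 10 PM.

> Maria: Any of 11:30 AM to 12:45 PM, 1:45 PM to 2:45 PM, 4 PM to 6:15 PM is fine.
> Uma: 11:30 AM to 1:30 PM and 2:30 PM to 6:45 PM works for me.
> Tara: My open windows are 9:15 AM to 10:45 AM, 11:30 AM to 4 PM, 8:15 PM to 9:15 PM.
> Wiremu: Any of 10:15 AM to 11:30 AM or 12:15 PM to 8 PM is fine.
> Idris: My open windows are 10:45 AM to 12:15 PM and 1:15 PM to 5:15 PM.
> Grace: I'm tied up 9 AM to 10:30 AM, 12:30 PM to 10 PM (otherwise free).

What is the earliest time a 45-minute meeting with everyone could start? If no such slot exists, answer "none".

none

Maria free: 11:30-12:45, 13:45-14:45, 16:00-18:15.
Uma free: 11:30-13:30, 14:30-18:45.
Tara free: 09:15-10:45, 11:30-16:00, 20:15-21:15.
Wiremu free: 10:15-11:30, 12:15-20:00.
Idris free: 10:45-12:15, 13:15-17:15.
Grace free: 10:30-12:30 (invert busy blocks within the working day).
Maria ∩ Uma: 11:30-12:45, 14:30-14:45, 16:00-18:15.
Maria ∩ Uma ∩ Tara: 11:30-12:45, 14:30-14:45.
Maria ∩ Uma ∩ Tara ∩ Wiremu: 12:15-12:45, 14:30-14:45.
Maria ∩ Uma ∩ Tara ∩ Wiremu ∩ Idris: 14:30-14:45.
Maria ∩ Uma ∩ Tara ∩ Wiremu ∩ Idris ∩ Grace: ∅.
There is no time when everyone is free.
No common window is at least 45 minutes long.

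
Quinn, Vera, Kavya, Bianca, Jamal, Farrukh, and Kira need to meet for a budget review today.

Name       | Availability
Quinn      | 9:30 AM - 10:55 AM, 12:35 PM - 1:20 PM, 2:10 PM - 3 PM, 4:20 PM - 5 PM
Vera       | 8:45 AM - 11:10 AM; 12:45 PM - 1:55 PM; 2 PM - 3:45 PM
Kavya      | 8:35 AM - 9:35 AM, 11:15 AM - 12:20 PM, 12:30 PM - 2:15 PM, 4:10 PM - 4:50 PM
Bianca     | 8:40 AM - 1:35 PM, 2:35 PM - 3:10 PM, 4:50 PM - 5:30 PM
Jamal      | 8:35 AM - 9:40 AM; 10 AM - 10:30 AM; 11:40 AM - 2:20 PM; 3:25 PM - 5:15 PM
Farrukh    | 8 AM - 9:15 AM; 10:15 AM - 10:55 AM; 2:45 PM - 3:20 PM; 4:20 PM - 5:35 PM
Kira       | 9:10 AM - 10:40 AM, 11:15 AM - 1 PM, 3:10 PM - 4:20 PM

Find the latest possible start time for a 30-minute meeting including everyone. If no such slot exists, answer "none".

none

Quinn ∩ Vera: 09:30-10:55, 12:45-13:20, 14:10-15:00.
Quinn ∩ Vera ∩ Kavya: 09:30-09:35, 12:45-13:20, 14:10-14:15.
Quinn ∩ Vera ∩ Kavya ∩ Bianca: 09:30-09:35, 12:45-13:20.
Quinn ∩ Vera ∩ Kavya ∩ Bianca ∩ Jamal: 09:30-09:35, 12:45-13:20.
Quinn ∩ Vera ∩ Kavya ∩ Bianca ∩ Jamal ∩ Farrukh: ∅.
Quinn ∩ Vera ∩ Kavya ∩ Bianca ∩ Jamal ∩ Farrukh ∩ Kira: ∅.
There is no time when everyone is free.
No common window is at least 30 minutes long.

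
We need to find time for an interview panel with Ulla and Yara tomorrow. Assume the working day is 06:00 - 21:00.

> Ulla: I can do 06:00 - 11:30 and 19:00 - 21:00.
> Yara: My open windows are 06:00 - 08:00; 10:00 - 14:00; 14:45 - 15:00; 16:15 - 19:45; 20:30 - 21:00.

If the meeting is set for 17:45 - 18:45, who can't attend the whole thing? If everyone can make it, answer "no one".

Ulla: not fully free for 17:45-18:45. Yara: free for 17:45-18:45.

Ulla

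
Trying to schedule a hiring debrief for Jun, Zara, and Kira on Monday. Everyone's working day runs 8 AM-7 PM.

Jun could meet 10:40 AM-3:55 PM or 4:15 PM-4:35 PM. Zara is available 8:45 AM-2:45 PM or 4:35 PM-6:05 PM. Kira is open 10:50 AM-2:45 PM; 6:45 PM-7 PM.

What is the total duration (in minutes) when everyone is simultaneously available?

235

Jun ∩ Zara: 10:40-14:45.
Jun ∩ Zara ∩ Kira: 10:50-14:45.
That's a single block of 235 minutes.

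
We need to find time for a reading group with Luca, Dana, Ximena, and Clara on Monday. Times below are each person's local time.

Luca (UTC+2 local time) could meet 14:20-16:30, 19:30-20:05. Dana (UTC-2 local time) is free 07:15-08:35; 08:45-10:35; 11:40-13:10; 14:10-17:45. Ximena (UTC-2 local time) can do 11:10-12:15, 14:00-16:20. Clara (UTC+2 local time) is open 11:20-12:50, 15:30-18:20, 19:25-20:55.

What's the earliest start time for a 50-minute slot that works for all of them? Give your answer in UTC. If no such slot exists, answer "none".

none

Luca in UTC: 12:20-14:30, 17:30-18:05 (subtract 2h to convert from UTC+2).
Dana in UTC: 09:15-10:35, 10:45-12:35, 13:40-15:10, 16:10-19:45 (add 2h to convert from UTC-2).
Ximena in UTC: 13:10-14:15, 16:00-18:20 (add 2h to convert from UTC-2).
Clara in UTC: 09:20-10:50, 13:30-16:20, 17:25-18:55 (subtract 2h to convert from UTC+2).
Luca ∩ Dana: 12:20-12:35, 13:40-14:30, 17:30-18:05.
Luca ∩ Dana ∩ Ximena: 13:40-14:15, 17:30-18:05.
Luca ∩ Dana ∩ Ximena ∩ Clara: 13:40-14:15, 17:30-18:05.
No common window is at least 50 minutes long.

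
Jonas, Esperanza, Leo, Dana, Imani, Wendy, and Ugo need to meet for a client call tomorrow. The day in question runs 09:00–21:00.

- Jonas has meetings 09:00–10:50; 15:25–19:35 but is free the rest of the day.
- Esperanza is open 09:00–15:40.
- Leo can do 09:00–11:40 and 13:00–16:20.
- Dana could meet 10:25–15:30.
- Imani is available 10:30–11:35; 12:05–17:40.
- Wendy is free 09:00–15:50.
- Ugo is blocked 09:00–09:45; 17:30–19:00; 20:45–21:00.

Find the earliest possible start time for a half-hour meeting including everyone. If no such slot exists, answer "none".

10:50

Jonas free: 10:50-15:25, 19:35-21:00 (invert busy blocks within the working day).
Esperanza free: 09:00-15:40.
Leo free: 09:00-11:40, 13:00-16:20.
Dana free: 10:25-15:30.
Imani free: 10:30-11:35, 12:05-17:40.
Wendy free: 09:00-15:50.
Ugo free: 09:45-17:30, 19:00-20:45 (invert busy blocks within the working day).
Jonas ∩ Esperanza: 10:50-15:25.
Jonas ∩ Esperanza ∩ Leo: 10:50-11:40, 13:00-15:25.
Jonas ∩ Esperanza ∩ Leo ∩ Dana: 10:50-11:40, 13:00-15:25.
Jonas ∩ Esperanza ∩ Leo ∩ Dana ∩ Imani: 10:50-11:35, 13:00-15:25.
Jonas ∩ Esperanza ∩ Leo ∩ Dana ∩ Imani ∩ Wendy: 10:50-11:35, 13:00-15:25.
Jonas ∩ Esperanza ∩ Leo ∩ Dana ∩ Imani ∩ Wendy ∩ Ugo: 10:50-11:35, 13:00-15:25.
The first common window of at least 30 minutes is 10:50-11:35, so the earliest start is 10:50.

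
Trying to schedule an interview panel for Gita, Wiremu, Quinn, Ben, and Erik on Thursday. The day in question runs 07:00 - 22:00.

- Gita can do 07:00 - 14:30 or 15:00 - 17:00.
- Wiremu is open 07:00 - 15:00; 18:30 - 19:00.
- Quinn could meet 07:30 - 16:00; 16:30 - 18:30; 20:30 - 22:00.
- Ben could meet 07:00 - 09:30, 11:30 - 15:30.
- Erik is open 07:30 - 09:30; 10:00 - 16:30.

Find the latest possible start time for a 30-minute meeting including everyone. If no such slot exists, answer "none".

Gita ∩ Wiremu: 07:00-14:30.
Gita ∩ Wiremu ∩ Quinn: 07:30-14:30.
Gita ∩ Wiremu ∩ Quinn ∩ Ben: 07:30-09:30, 11:30-14:30.
Gita ∩ Wiremu ∩ Quinn ∩ Ben ∩ Erik: 07:30-09:30, 11:30-14:30.
Those are the intersection windows.
The last common window of at least 30 minutes is 11:30-14:30; a 30-minute meeting can start as late as 14:00 and still end by 14:30.

14:00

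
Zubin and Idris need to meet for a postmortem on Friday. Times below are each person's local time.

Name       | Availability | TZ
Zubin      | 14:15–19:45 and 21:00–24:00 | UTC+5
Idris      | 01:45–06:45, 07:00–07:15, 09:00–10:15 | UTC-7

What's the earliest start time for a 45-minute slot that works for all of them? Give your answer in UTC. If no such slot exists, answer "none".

09:15

Zubin in UTC: 09:15-14:45, 16:00-19:00 (subtract 5h to convert from UTC+5).
Idris in UTC: 08:45-13:45, 14:00-14:15, 16:00-17:15 (add 7h to convert from UTC-7).
Zubin ∩ Idris: 09:15-13:45, 14:00-14:15, 16:00-17:15.
Those are the intersection windows.
The first common window of at least 45 minutes is 09:15-13:45, so the earliest start is 09:15.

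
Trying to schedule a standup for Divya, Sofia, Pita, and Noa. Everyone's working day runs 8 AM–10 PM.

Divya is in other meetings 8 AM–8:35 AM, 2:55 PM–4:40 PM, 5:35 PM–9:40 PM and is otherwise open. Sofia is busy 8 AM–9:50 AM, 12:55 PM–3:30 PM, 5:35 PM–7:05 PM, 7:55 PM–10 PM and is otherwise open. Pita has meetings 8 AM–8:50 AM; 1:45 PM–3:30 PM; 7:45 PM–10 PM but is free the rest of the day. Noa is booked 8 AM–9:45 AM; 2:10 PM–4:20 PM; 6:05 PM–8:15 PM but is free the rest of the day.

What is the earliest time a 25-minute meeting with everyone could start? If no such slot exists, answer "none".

09:50

Divya free: 08:35-14:55, 16:40-17:35, 21:40-22:00 (invert busy blocks within the working day).
Sofia free: 09:50-12:55, 15:30-17:35, 19:05-19:55 (invert busy blocks within the working day).
Pita free: 08:50-13:45, 15:30-19:45 (invert busy blocks within the working day).
Noa free: 09:45-14:10, 16:20-18:05, 20:15-22:00 (invert busy blocks within the working day).
Divya ∩ Sofia: 09:50-12:55, 16:40-17:35.
Divya ∩ Sofia ∩ Pita: 09:50-12:55, 16:40-17:35.
Divya ∩ Sofia ∩ Pita ∩ Noa: 09:50-12:55, 16:40-17:35.
The first common window of at least 25 minutes is 09:50-12:55, so the earliest start is 09:50.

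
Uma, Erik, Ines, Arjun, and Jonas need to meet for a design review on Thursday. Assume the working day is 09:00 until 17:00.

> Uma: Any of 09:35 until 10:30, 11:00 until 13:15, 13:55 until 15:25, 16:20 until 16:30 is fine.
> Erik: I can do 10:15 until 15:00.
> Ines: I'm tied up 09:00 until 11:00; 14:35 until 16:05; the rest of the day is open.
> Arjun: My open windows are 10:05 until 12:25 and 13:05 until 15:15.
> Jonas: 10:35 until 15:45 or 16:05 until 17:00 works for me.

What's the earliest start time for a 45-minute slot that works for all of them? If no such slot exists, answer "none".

11:00

Uma free: 09:35-10:30, 11:00-13:15, 13:55-15:25, 16:20-16:30.
Erik free: 10:15-15:00.
Ines free: 11:00-14:35, 16:05-17:00 (invert busy blocks within the working day).
Arjun free: 10:05-12:25, 13:05-15:15.
Jonas free: 10:35-15:45, 16:05-17:00.
Uma ∩ Erik: 10:15-10:30, 11:00-13:15, 13:55-15:00.
Uma ∩ Erik ∩ Ines: 11:00-13:15, 13:55-14:35.
Uma ∩ Erik ∩ Ines ∩ Arjun: 11:00-12:25, 13:05-13:15, 13:55-14:35.
Uma ∩ Erik ∩ Ines ∩ Arjun ∩ Jonas: 11:00-12:25, 13:05-13:15, 13:55-14:35.
The first common window of at least 45 minutes is 11:00-12:25, so the earliest start is 11:00.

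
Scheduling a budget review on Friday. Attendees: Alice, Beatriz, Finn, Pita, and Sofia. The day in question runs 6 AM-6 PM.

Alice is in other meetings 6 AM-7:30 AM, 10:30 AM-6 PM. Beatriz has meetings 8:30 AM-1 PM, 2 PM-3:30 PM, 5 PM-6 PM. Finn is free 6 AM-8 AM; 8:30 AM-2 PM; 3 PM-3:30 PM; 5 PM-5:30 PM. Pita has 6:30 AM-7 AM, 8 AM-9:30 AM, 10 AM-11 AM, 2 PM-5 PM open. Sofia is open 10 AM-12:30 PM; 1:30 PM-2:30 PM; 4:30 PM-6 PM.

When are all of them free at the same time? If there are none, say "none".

none

Alice free: 07:30-10:30 (invert busy blocks within the working day).
Beatriz free: 06:00-08:30, 13:00-14:00, 15:30-17:00 (invert busy blocks within the working day).
Finn free: 06:00-08:00, 08:30-14:00, 15:00-15:30, 17:00-17:30.
Pita free: 06:30-07:00, 08:00-09:30, 10:00-11:00, 14:00-17:00.
Sofia free: 10:00-12:30, 13:30-14:30, 16:30-18:00.
Alice ∩ Beatriz: 07:30-08:30.
Alice ∩ Beatriz ∩ Finn: 07:30-08:00.
Alice ∩ Beatriz ∩ Finn ∩ Pita: ∅.
Alice ∩ Beatriz ∩ Finn ∩ Pita ∩ Sofia: ∅.
There is no time when everyone is free.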